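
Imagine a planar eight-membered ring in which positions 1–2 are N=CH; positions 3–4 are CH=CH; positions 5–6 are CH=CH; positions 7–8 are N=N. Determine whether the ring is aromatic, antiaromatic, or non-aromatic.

All ring atoms are sp² and supply a p orbital to the ring (every atom in a ring double bond is sp² and brings one electron to the p orbital; each sp² =N– keeps its lone pair in-plane and puts one electron into the π system); the conjugation is uninterrupted.
Tallying contributions gives 4 × 2 = 8 from the 4 double-bond units.
8 = 4(2); a planar, fully conjugated 4n system is antiaromatic.

Antiaromatic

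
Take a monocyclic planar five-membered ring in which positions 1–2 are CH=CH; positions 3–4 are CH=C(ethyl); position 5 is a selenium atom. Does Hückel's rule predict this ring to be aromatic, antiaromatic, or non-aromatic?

All ring atoms are sp² and supply a p orbital to the ring (each doubly-bonded ring atom is sp² with one p-orbital electron; the selenium donates one lone pair from its p orbital); the conjugation is uninterrupted.
Tallying contributions gives 2 × 2 = 4 from the double-bond units + 2 from the Se atom = 6.
6 = 4(1) + 2, which satisfies Hückel's 4n+2 rule.

Aromatic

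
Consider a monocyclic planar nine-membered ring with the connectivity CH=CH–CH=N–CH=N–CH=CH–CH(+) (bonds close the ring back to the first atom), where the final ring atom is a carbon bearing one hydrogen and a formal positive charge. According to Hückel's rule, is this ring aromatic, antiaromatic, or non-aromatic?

Check conjugation: each doubly-bonded ring atom is sp² with one p-orbital electron; each sp² =N– keeps its lone pair in-plane and puts one electron into the π system; the carbocation has an empty p orbital — every position has a p orbital, so the cyclic π system is continuous.
Adding the contributions, 4 × 2 = 8 from the double-bond units + 0 from the CH(+) atom = 8.
With 8 = 4·2 π electrons, Hückel's rule classifies the planar ring as antiaromatic.

Antiaromatic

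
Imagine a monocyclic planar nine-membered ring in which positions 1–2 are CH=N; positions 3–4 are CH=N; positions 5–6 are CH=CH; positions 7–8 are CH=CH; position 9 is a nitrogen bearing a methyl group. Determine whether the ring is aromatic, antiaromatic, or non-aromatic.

All ring atoms are sp² and supply a p orbital to the ring (every atom in a ring double bond is sp² and brings one electron to the p orbital; each =N– nitrogen is pyridine-type (lone pair in the sp² plane, one electron in the p orbital); the pyrrole-type nitrogen donates its lone pair from the p orbital); the conjugation is uninterrupted.
Adding the contributions, 4 × 2 = 8 from the double-bond units + 2 from the N(methyl) atom = 10.
Since 10 = 4·2 + 2, the ring meets the 4n+2 criterion.

Aromatic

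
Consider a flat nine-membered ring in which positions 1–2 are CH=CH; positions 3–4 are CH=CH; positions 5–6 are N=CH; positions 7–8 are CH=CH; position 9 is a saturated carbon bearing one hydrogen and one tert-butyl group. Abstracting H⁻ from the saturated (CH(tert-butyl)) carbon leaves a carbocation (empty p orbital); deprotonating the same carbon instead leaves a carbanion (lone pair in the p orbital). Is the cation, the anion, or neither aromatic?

The anion

In either ion the ring is fully conjugated: every atom, including the new sp² carbon, supplies a p orbital.
Cation: 4 × 2 + 0 = 8 π electrons → 4(2), antiaromatic.
Anion: 4 × 2 + 2 = 10 π electrons → 4(2)+2, aromatic.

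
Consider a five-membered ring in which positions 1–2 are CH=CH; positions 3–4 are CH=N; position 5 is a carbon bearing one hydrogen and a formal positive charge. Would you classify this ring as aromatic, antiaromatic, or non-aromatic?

Every ring atom contributes a p orbital perpendicular to the ring (each doubly-bonded ring atom is sp² with one p-orbital electron; each =N– nitrogen is pyridine-type (lone pair in the sp² plane, one electron in the p orbital); the carbocation has an empty p orbital), so the π system is cyclic and fully conjugated.
π-electron count: 2 × 2 = 4 from the double-bond units + 0 from the CH(+) atom = 4.
A 4n π count (4, n = 1) in a planar conjugated ring means antiaromatic.

Antiaromatic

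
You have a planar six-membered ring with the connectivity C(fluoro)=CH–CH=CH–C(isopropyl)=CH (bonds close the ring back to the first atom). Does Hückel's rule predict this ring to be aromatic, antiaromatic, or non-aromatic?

The p orbitals form a continuous loop: every atom in a ring double bond is sp² and brings one electron to the p orbital. The ring is fully conjugated.
Tallying contributions gives 3 × 2 = 6 from the 3 double-bond units.
6 = 4(1) + 2, which satisfies Hückel's 4n+2 rule.

Aromatic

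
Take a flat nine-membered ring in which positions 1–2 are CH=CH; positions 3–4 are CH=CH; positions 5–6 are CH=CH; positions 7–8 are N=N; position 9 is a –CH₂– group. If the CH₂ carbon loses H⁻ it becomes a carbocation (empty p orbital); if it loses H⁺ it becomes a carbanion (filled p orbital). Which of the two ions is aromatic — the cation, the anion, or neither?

The anion

Both ions have a continuous loop of p orbitals — each ring atom is sp².
Cation: 4 × 2 + 0 = 8 π electrons → 4(2), antiaromatic.
Anion: 4 × 2 + 2 = 10 π electrons → 4(2)+2, aromatic.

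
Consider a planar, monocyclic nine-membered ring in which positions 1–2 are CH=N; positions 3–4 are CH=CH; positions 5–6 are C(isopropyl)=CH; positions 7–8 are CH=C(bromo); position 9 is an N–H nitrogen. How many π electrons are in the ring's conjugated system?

All ring atoms are sp² and supply a p orbital to the ring (each doubly-bonded ring atom is sp² with one p-orbital electron; the doubly-bonded nitrogens are pyridine-type — their lone pairs lie in the ring plane, leaving one electron in the p orbital; the pyrrole-type nitrogen donates its lone pair from the p orbital); the conjugation is uninterrupted.
Tallying contributions gives 4 × 2 = 8 from the double-bond units + 2 from the NH atom = 10.

10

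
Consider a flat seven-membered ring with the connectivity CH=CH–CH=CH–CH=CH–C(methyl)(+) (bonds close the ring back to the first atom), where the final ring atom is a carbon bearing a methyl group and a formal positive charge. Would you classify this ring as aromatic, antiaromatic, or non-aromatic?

Every ring atom contributes a p orbital perpendicular to the ring (the double-bond atoms are sp², each contributing one p electron; the carbocation has an empty p orbital), so the π system is cyclic and fully conjugated.
Adding the contributions, 3 × 2 = 6 from the double-bond units + 0 from the C(methyl)(+) atom = 6.
That gives a 4n+2 count (6, n = 1).

Aromatic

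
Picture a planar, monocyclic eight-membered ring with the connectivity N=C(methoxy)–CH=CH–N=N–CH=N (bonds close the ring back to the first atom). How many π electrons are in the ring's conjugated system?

All ring atoms are sp² and supply a p orbital to the ring (each doubly-bonded ring atom is sp² with one p-orbital electron; the doubly-bonded nitrogens are pyridine-type — their lone pairs lie in the ring plane, leaving one electron in the p orbital); the conjugation is uninterrupted.
Counting π electrons: 4 × 2 = 8 from the 4 double-bond units.

8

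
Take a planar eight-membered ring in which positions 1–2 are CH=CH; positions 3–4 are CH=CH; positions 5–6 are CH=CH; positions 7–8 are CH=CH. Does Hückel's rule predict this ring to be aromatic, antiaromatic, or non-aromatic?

The p orbitals form a continuous loop: each doubly-bonded ring atom is sp² with one p-orbital electron. The ring is fully conjugated.
Tallying contributions gives 4 × 2 = 8 from the 4 double-bond units.
8 is a 4n count (n = 2), so the planar conjugated ring is antiaromatic.

Antiaromatic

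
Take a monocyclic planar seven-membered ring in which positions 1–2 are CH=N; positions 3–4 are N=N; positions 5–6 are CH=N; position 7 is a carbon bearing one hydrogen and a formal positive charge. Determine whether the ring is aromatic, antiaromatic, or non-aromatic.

Aromatic

Every ring atom contributes a p orbital perpendicular to the ring (the double-bond atoms are sp², each contributing one p electron; each sp² =N– keeps its lone pair in-plane and puts one electron into the π system; the carbocation has an empty p orbital), so the π system is cyclic and fully conjugated.
Adding the contributions, 3 × 2 = 6 from the double-bond units + 0 from the CH(+) atom = 6.
Since 6 = 4·1 + 2, the ring meets the 4n+2 criterion.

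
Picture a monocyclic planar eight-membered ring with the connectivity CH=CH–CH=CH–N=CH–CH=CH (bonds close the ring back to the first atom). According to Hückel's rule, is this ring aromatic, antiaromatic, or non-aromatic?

Antiaromatic

Every ring atom contributes a p orbital perpendicular to the ring (each doubly-bonded ring atom is sp² with one p-orbital electron; the doubly-bonded nitrogens are pyridine-type — their lone pairs lie in the ring plane, leaving one electron in the p orbital), so the π system is cyclic and fully conjugated.
Adding the contributions, 4 × 2 = 8 from the 4 double-bond units.
8 is a 4n count (n = 2), so the planar conjugated ring is antiaromatic.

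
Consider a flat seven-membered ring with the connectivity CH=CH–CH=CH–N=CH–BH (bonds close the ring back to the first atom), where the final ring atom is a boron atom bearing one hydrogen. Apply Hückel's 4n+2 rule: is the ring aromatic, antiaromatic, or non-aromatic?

Aromatic

Every ring atom contributes a p orbital perpendicular to the ring (every atom in a ring double bond is sp² and brings one electron to the p orbital; each sp² =N– keeps its lone pair in-plane and puts one electron into the π system; the boron has an empty p orbital), so the π system is cyclic and fully conjugated.
Adding the contributions, 3 × 2 = 6 from the double-bond units + 0 from the BH atom = 6.
Since 6 = 4·1 + 2, the ring meets the 4n+2 criterion.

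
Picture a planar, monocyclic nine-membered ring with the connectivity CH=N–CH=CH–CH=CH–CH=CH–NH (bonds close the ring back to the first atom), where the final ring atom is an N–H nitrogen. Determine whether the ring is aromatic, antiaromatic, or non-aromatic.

Aromatic

The p orbitals form a continuous loop: each doubly-bonded ring atom is sp² with one p-orbital electron; the doubly-bonded nitrogens are pyridine-type — their lone pairs lie in the ring plane, leaving one electron in the p orbital; the pyrrole-type nitrogen donates its lone pair from the p orbital. The ring is fully conjugated.
Counting π electrons: 4 × 2 = 8 from the double-bond units + 2 from the NH atom = 10.
10 = 4(2) + 2, which satisfies Hückel's 4n+2 rule.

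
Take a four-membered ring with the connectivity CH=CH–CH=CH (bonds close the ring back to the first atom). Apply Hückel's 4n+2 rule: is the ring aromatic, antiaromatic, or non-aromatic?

The p orbitals form a continuous loop: each doubly-bonded ring atom is sp² with one p-orbital electron. The ring is fully conjugated.
Adding the contributions, 2 × 2 = 4 from the 2 double-bond units.
A 4n π count (4, n = 1) in a planar conjugated ring means antiaromatic.

Antiaromatic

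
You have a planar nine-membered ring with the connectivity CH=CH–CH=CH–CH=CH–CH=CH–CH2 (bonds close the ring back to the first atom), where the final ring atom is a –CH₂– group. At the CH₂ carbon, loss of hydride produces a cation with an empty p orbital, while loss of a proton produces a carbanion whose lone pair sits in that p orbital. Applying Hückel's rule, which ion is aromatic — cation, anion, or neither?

The anion

Once that carbon is sp², every ring atom has a p orbital and both ions are fully conjugated.
Cation: 4 × 2 + 0 = 8 π electrons → 4(2), antiaromatic.
Anion: 4 × 2 + 2 = 10 π electrons → 4(2)+2, aromatic.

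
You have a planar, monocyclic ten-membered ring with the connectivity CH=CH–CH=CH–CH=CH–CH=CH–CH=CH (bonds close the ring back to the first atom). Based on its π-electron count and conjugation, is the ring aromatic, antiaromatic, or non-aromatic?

All ring atoms are sp² and supply a p orbital to the ring (every atom in a ring double bond is sp² and brings one electron to the p orbital); the conjugation is uninterrupted.
Adding the contributions, 5 × 2 = 10 from the 5 double-bond units.
10 = 4(2) + 2, which satisfies Hückel's 4n+2 rule.

Aromatic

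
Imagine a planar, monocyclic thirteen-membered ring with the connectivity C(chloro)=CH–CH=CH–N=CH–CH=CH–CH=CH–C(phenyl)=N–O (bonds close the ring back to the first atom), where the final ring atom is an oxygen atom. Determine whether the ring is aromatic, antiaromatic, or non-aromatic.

Aromatic

The p orbitals form a continuous loop: the double-bond atoms are sp², each contributing one p electron; the doubly-bonded nitrogens are pyridine-type — their lone pairs lie in the ring plane, leaving one electron in the p orbital; the oxygen donates one lone pair from its p orbital. The ring is fully conjugated.
Adding the contributions, 6 × 2 = 12 from the double-bond units + 2 from the O atom = 14.
14 = 4(3) + 2, which satisfies Hückel's 4n+2 rule.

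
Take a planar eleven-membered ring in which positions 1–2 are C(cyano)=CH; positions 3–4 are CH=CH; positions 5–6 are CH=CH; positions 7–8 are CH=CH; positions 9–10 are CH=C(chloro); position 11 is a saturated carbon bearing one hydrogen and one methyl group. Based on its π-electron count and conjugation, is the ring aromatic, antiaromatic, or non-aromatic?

At the CH(methyl) position, that saturated carbon is sp³ and has no p orbital in the ring π system; the ring's p-orbital overlap is broken there.
Hückel's rule only applies to fully conjugated rings, so this one is simply non-aromatic.

Non-aromatic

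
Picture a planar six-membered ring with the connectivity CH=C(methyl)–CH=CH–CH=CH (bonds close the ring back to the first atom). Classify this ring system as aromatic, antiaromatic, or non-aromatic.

Aromatic

The p orbitals form a continuous loop: each doubly-bonded ring atom is sp² with one p-orbital electron. The ring is fully conjugated.
π-electron count: 3 × 2 = 6 from the 3 double-bond units.
With 6 π electrons (n = 1), the Hückel 4n+2 condition holds.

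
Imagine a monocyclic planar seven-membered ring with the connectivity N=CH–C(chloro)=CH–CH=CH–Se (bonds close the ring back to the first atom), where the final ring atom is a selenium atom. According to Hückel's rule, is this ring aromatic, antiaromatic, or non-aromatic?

The p orbitals form a continuous loop: every atom in a ring double bond is sp² and brings one electron to the p orbital; each sp² =N– keeps its lone pair in-plane and puts one electron into the π system; the selenium donates one lone pair from its p orbital. The ring is fully conjugated.
π-electron count: 3 × 2 = 6 from the double-bond units + 2 from the Se atom = 8.
8 is a 4n count (n = 2), so the planar conjugated ring is antiaromatic.

Antiaromatic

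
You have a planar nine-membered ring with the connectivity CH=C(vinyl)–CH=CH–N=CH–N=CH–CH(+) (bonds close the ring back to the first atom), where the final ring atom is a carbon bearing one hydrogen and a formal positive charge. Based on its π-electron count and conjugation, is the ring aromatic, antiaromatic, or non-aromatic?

All ring atoms are sp² and supply a p orbital to the ring (every atom in a ring double bond is sp² and brings one electron to the p orbital; each sp² =N– keeps its lone pair in-plane and puts one electron into the π system; the carbocation has an empty p orbital); the conjugation is uninterrupted.
Counting π electrons: 4 × 2 = 8 from the double-bond units + 0 from the CH(+) atom = 8.
8 = 4(2); a planar, fully conjugated 4n system is antiaromatic.

Antiaromatic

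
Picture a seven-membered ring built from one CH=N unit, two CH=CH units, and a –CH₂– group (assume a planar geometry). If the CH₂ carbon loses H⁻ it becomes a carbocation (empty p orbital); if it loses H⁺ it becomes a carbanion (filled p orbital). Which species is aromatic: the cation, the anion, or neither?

Once that carbon is sp², every ring atom has a p orbital and both ions are fully conjugated.
Cation: 3 × 2 + 0 = 6 π electrons → 4(1)+2, aromatic.
Anion: 3 × 2 + 2 = 8 π electrons → 4(2), antiaromatic.

The cation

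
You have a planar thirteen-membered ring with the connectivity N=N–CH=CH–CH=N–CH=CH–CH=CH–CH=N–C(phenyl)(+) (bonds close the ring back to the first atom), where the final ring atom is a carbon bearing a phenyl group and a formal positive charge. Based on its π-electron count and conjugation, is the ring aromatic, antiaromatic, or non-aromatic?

All ring atoms are sp² and supply a p orbital to the ring (each doubly-bonded ring atom is sp² with one p-orbital electron; each sp² =N– keeps its lone pair in-plane and puts one electron into the π system; the carbocation has an empty p orbital); the conjugation is uninterrupted.
Tallying contributions gives 6 × 2 = 12 from the double-bond units + 0 from the C(phenyl)(+) atom = 12.
A 4n π count (12, n = 3) in a planar conjugated ring means antiaromatic.

Antiaromatic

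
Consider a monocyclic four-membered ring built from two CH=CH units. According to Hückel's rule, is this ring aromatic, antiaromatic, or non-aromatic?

The p orbitals form a continuous loop: every atom in a ring double bond is sp² and brings one electron to the p orbital. The ring is fully conjugated.
Counting π electrons: 2 × 2 = 4 from the 2 double-bond units.
A 4n π count (4, n = 1) in a planar conjugated ring means antiaromatic.
(The species described is cyclobutadiene.)

Antiaromatic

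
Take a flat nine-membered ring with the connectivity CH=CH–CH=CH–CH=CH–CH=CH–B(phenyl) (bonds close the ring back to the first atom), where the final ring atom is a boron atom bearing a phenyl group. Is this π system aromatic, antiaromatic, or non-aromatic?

The p orbitals form a continuous loop: every atom in a ring double bond is sp² and brings one electron to the p orbital; the boron has an empty p orbital. The ring is fully conjugated.
Tallying contributions gives 4 × 2 = 8 from the double-bond units + 0 from the B(phenyl) atom = 8.
A 4n π count (8, n = 2) in a planar conjugated ring means antiaromatic.

Antiaromatic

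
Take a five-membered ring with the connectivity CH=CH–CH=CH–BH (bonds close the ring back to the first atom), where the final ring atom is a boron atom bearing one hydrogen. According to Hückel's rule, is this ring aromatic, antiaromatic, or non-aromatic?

Antiaromatic

Every ring atom contributes a p orbital perpendicular to the ring (each doubly-bonded ring atom is sp² with one p-orbital electron; the boron has an empty p orbital), so the π system is cyclic and fully conjugated.
π-electron count: 2 × 2 = 4 from the double-bond units + 0 from the BH atom = 4.
With 4 = 4·1 π electrons, Hückel's rule classifies the planar ring as antiaromatic.
(The species described is borole.)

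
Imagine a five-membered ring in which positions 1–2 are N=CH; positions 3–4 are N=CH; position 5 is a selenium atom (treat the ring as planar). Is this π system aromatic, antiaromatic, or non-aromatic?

Aromatic

All ring atoms are sp² and supply a p orbital to the ring (each doubly-bonded ring atom is sp² with one p-orbital electron; each sp² =N– keeps its lone pair in-plane and puts one electron into the π system; the selenium donates one lone pair from its p orbital); the conjugation is uninterrupted.
Adding the contributions, 2 × 2 = 4 from the double-bond units + 2 from the Se atom = 6.
Since 6 = 4·1 + 2, the ring meets the 4n+2 criterion.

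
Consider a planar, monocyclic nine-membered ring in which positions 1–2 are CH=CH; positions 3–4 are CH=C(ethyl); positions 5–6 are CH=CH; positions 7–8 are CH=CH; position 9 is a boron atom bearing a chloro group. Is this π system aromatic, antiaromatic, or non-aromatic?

Antiaromatic

The p orbitals form a continuous loop: every atom in a ring double bond is sp² and brings one electron to the p orbital; the boron has an empty p orbital. The ring is fully conjugated.
Adding the contributions, 4 × 2 = 8 from the double-bond units + 0 from the B(chloro) atom = 8.
A 4n π count (8, n = 2) in a planar conjugated ring means antiaromatic.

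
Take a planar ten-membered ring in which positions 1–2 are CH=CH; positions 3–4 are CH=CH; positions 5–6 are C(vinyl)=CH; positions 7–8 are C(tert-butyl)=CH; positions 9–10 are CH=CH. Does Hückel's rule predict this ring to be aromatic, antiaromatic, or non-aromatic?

Check conjugation: every atom in a ring double bond is sp² and brings one electron to the p orbital — every position has a p orbital, so the cyclic π system is continuous.
Counting π electrons: 5 × 2 = 10 from the 5 double-bond units.
With 10 π electrons (n = 2), the Hückel 4n+2 condition holds.

Aromatic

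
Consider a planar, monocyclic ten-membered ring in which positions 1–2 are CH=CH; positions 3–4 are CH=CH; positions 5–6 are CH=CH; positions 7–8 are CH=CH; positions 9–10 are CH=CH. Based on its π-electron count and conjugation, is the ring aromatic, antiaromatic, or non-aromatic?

Aromatic

Every ring atom contributes a p orbital perpendicular to the ring (every atom in a ring double bond is sp² and brings one electron to the p orbital), so the π system is cyclic and fully conjugated.
Tallying contributions gives 5 × 2 = 10 from the 5 double-bond units.
10 = 4(2) + 2, which satisfies Hückel's 4n+2 rule.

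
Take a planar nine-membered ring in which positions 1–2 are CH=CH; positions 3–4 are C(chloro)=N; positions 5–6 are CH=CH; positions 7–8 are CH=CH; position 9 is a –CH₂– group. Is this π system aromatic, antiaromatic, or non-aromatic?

The CH2 position has four σ bonds — the tetrahedral CH₂ carbon is sp³ and has no p orbital in the ring π system — so the cyclic conjugation is interrupted.
Hückel's rule only applies to fully conjugated rings, so this one is simply non-aromatic.

Non-aromatic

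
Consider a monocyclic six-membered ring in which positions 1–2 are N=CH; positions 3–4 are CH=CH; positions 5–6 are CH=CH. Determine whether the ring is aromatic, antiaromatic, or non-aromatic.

Check conjugation: the double-bond atoms are sp², each contributing one p electron; each =N– nitrogen is pyridine-type (lone pair in the sp² plane, one electron in the p orbital) — every position has a p orbital, so the cyclic π system is continuous.
Adding the contributions, 3 × 2 = 6 from the 3 double-bond units.
That gives a 4n+2 count (6, n = 1).

Aromatic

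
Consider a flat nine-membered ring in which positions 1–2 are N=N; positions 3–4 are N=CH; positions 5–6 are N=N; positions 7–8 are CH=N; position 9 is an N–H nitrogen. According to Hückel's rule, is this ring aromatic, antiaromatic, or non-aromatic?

Aromatic

All ring atoms are sp² and supply a p orbital to the ring (each doubly-bonded ring atom is sp² with one p-orbital electron; the doubly-bonded nitrogens are pyridine-type — their lone pairs lie in the ring plane, leaving one electron in the p orbital; the pyrrole-type nitrogen donates its lone pair from the p orbital); the conjugation is uninterrupted.
Counting π electrons: 4 × 2 = 8 from the double-bond units + 2 from the NH atom = 10.
With 10 π electrons (n = 2), the Hückel 4n+2 condition holds.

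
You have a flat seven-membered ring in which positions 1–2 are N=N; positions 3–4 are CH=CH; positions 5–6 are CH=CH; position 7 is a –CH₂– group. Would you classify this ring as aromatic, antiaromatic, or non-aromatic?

Non-aromatic

At the CH2 position, the tetrahedral CH₂ carbon is sp³ and has no p orbital in the ring π system; the ring's p-orbital overlap is broken there.
Without a continuous loop of overlapping p orbitals the Hückel electron count never comes into play.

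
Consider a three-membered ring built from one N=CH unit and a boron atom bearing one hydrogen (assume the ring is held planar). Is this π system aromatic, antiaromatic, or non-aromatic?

Aromatic

The p orbitals form a continuous loop: the double-bond atoms are sp², each contributing one p electron; the doubly-bonded nitrogens are pyridine-type — their lone pairs lie in the ring plane, leaving one electron in the p orbital; the boron has an empty p orbital. The ring is fully conjugated.
Adding the contributions, 1 × 2 = 2 from the double-bond unit + 0 from the BH atom = 2.
2 = 4(0) + 2, which satisfies Hückel's 4n+2 rule.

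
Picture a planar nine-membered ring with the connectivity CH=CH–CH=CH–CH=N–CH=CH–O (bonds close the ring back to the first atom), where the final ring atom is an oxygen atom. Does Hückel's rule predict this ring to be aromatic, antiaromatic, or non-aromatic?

Aromatic

Check conjugation: each doubly-bonded ring atom is sp² with one p-orbital electron; each =N– nitrogen is pyridine-type (lone pair in the sp² plane, one electron in the p orbital); the oxygen donates one lone pair from its p orbital — every position has a p orbital, so the cyclic π system is continuous.
π-electron count: 4 × 2 = 8 from the double-bond units + 2 from the O atom = 10.
With 10 π electrons (n = 2), the Hückel 4n+2 condition holds.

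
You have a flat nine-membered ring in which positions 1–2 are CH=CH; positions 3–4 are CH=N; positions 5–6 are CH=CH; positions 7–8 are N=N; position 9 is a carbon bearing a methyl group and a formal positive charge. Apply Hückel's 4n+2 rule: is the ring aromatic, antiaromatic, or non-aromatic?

Every ring atom contributes a p orbital perpendicular to the ring (every atom in a ring double bond is sp² and brings one electron to the p orbital; each =N– nitrogen is pyridine-type (lone pair in the sp² plane, one electron in the p orbital); the carbocation has an empty p orbital), so the π system is cyclic and fully conjugated.
Tallying contributions gives 4 × 2 = 8 from the double-bond units + 0 from the C(methyl)(+) atom = 8.
With 8 = 4·2 π electrons, Hückel's rule classifies the planar ring as antiaromatic.

Antiaromatic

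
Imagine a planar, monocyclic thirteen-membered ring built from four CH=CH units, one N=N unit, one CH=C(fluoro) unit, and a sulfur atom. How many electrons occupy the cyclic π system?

All ring atoms are sp² and supply a p orbital to the ring (each doubly-bonded ring atom is sp² with one p-orbital electron; the doubly-bonded nitrogens are pyridine-type — their lone pairs lie in the ring plane, leaving one electron in the p orbital; the sulfur donates one lone pair from its p orbital); the conjugation is uninterrupted.
π-electron count: 6 × 2 = 12 from the double-bond units + 2 from the S atom = 14.

14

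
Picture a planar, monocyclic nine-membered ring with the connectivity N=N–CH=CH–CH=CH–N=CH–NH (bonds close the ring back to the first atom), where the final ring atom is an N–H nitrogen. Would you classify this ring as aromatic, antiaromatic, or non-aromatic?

Check conjugation: every atom in a ring double bond is sp² and brings one electron to the p orbital; the doubly-bonded nitrogens are pyridine-type — their lone pairs lie in the ring plane, leaving one electron in the p orbital; the pyrrole-type nitrogen donates its lone pair from the p orbital — every position has a p orbital, so the cyclic π system is continuous.
Adding the contributions, 4 × 2 = 8 from the double-bond units + 2 from the NH atom = 10.
With 10 π electrons (n = 2), the Hückel 4n+2 condition holds.

Aromatic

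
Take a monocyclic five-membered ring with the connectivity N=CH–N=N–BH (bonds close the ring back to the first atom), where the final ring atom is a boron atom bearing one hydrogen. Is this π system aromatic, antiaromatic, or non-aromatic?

Check conjugation: every atom in a ring double bond is sp² and brings one electron to the p orbital; each =N– nitrogen is pyridine-type (lone pair in the sp² plane, one electron in the p orbital); the boron has an empty p orbital — every position has a p orbital, so the cyclic π system is continuous.
π-electron count: 2 × 2 = 4 from the double-bond units + 0 from the BH atom = 4.
With 4 = 4·1 π electrons, Hückel's rule classifies the planar ring as antiaromatic.

Antiaromatic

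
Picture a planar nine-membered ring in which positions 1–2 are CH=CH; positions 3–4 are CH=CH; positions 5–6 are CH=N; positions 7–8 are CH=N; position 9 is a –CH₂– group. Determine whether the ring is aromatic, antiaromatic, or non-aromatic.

At the CH2 position, the tetrahedral CH₂ carbon is sp³ and has no p orbital in the ring π system; the ring's p-orbital overlap is broken there.
A ring that is not fully conjugated cannot be aromatic or antiaromatic regardless of its π-electron count.

Non-aromatic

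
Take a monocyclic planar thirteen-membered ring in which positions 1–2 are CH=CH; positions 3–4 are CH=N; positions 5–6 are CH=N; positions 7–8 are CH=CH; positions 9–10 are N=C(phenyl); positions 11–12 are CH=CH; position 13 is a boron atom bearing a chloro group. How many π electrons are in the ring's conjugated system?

12

Every ring atom contributes a p orbital perpendicular to the ring (the double-bond atoms are sp², each contributing one p electron; each =N– nitrogen is pyridine-type (lone pair in the sp² plane, one electron in the p orbital); the boron has an empty p orbital), so the π system is cyclic and fully conjugated.
Adding the contributions, 6 × 2 = 12 from the double-bond units + 0 from the B(chloro) atom = 12.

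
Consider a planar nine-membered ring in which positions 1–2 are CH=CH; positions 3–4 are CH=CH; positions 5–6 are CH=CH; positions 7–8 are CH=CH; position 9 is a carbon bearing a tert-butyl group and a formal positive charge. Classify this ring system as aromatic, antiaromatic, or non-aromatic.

Antiaromatic

Every ring atom contributes a p orbital perpendicular to the ring (the double-bond atoms are sp², each contributing one p electron; the carbocation has an empty p orbital), so the π system is cyclic and fully conjugated.
Counting π electrons: 4 × 2 = 8 from the double-bond units + 0 from the C(tert-butyl)(+) atom = 8.
A 4n π count (8, n = 2) in a planar conjugated ring means antiaromatic.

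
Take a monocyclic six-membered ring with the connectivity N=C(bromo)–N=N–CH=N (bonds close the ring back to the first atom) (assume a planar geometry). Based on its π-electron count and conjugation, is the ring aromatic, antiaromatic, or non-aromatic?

The p orbitals form a continuous loop: every atom in a ring double bond is sp² and brings one electron to the p orbital; each =N– nitrogen is pyridine-type (lone pair in the sp² plane, one electron in the p orbital). The ring is fully conjugated.
Adding the contributions, 3 × 2 = 6 from the 3 double-bond units.
With 6 π electrons (n = 1), the Hückel 4n+2 condition holds.

Aromatic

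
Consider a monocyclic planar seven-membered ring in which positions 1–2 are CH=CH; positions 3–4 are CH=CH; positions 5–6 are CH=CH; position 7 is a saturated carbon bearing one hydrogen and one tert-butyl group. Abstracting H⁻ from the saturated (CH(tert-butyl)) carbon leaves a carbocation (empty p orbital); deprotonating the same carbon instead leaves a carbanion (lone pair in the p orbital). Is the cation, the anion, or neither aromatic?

The cation

Once that carbon is sp², every ring atom has a p orbital and both ions are fully conjugated.
Cation: 3 × 2 + 0 = 6 π electrons → 4(1)+2, aromatic.
Anion: 3 × 2 + 2 = 8 π electrons → 4(2), antiaromatic.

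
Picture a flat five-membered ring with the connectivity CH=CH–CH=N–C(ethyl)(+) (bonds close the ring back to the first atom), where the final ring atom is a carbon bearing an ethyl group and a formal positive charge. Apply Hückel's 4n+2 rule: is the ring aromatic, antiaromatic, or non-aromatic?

Antiaromatic

The p orbitals form a continuous loop: each doubly-bonded ring atom is sp² with one p-orbital electron; each =N– nitrogen is pyridine-type (lone pair in the sp² plane, one electron in the p orbital); the carbocation has an empty p orbital. The ring is fully conjugated.
π-electron count: 2 × 2 = 4 from the double-bond units + 0 from the C(ethyl)(+) atom = 4.
4 = 4(1); a planar, fully conjugated 4n system is antiaromatic.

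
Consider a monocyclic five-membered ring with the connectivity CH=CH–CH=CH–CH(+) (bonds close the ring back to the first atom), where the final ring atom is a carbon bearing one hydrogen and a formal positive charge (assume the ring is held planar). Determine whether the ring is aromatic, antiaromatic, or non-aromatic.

Every ring atom contributes a p orbital perpendicular to the ring (each doubly-bonded ring atom is sp² with one p-orbital electron; the carbocation has an empty p orbital), so the π system is cyclic and fully conjugated.
Tallying contributions gives 2 × 2 = 4 from the double-bond units + 0 from the CH(+) atom = 4.
With 4 = 4·1 π electrons, Hückel's rule classifies the planar ring as antiaromatic.
This is the cyclopentadienyl cation.

Antiaromatic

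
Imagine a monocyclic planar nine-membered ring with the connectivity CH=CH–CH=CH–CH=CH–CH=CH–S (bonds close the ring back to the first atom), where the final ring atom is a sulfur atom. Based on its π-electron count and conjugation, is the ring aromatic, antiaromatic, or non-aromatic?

Every ring atom contributes a p orbital perpendicular to the ring (the double-bond atoms are sp², each contributing one p electron; the sulfur donates one lone pair from its p orbital), so the π system is cyclic and fully conjugated.
Counting π electrons: 4 × 2 = 8 from the double-bond units + 2 from the S atom = 10.
With 10 π electrons (n = 2), the Hückel 4n+2 condition holds.

Aromatic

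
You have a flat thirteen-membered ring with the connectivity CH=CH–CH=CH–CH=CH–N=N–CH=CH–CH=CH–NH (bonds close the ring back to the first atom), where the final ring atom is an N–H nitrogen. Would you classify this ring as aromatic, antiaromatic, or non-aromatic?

Aromatic

Every ring atom contributes a p orbital perpendicular to the ring (every atom in a ring double bond is sp² and brings one electron to the p orbital; the doubly-bonded nitrogens are pyridine-type — their lone pairs lie in the ring plane, leaving one electron in the p orbital; the pyrrole-type nitrogen donates its lone pair from the p orbital), so the π system is cyclic and fully conjugated.
Tallying contributions gives 6 × 2 = 12 from the double-bond units + 2 from the NH atom = 14.
14 = 4(3) + 2, which satisfies Hückel's 4n+2 rule.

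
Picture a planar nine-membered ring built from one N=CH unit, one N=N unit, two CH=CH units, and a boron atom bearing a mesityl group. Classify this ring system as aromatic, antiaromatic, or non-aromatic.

Antiaromatic

The p orbitals form a continuous loop: each doubly-bonded ring atom is sp² with one p-orbital electron; each sp² =N– keeps its lone pair in-plane and puts one electron into the π system; the boron has an empty p orbital. The ring is fully conjugated.
Counting π electrons: 4 × 2 = 8 from the double-bond units + 0 from the B(mesityl) atom = 8.
A 4n π count (8, n = 2) in a planar conjugated ring means antiaromatic.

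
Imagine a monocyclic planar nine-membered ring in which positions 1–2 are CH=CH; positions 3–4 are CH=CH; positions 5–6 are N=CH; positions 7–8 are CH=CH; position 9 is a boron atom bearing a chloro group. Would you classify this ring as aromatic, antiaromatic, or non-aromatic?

Antiaromatic

Every ring atom contributes a p orbital perpendicular to the ring (the double-bond atoms are sp², each contributing one p electron; the doubly-bonded nitrogens are pyridine-type — their lone pairs lie in the ring plane, leaving one electron in the p orbital; the boron has an empty p orbital), so the π system is cyclic and fully conjugated.
Adding the contributions, 4 × 2 = 8 from the double-bond units + 0 from the B(chloro) atom = 8.
8 = 4(2); a planar, fully conjugated 4n system is antiaromatic.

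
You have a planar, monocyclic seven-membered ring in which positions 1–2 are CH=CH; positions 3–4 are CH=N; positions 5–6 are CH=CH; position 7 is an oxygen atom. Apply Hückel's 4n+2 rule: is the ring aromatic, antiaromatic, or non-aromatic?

Every ring atom contributes a p orbital perpendicular to the ring (every atom in a ring double bond is sp² and brings one electron to the p orbital; each =N– nitrogen is pyridine-type (lone pair in the sp² plane, one electron in the p orbital); the oxygen donates one lone pair from its p orbital), so the π system is cyclic and fully conjugated.
π-electron count: 3 × 2 = 6 from the double-bond units + 2 from the O atom = 8.
8 is a 4n count (n = 2), so the planar conjugated ring is antiaromatic.

Antiaromatic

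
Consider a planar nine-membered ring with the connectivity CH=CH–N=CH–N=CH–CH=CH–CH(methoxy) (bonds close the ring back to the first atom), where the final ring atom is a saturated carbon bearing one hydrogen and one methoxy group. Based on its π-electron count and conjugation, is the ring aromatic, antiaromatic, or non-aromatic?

Non-aromatic

The CH(methoxy) position has four σ bonds — that saturated carbon is sp³ and has no p orbital in the ring π system — so the cyclic conjugation is interrupted.
Hückel's rule only applies to fully conjugated rings, so this one is simply non-aromatic.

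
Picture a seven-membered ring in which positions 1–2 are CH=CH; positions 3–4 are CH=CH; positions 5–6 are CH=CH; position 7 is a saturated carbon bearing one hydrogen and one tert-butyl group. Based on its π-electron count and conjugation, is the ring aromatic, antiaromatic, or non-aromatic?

At the CH(tert-butyl) position, that saturated carbon is sp³ and has no p orbital in the ring π system; the ring's p-orbital overlap is broken there.
Without a continuous loop of overlapping p orbitals the Hückel electron count never comes into play.

Non-aromatic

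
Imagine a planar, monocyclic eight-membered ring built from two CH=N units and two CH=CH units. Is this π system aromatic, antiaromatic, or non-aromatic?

Antiaromatic

All ring atoms are sp² and supply a p orbital to the ring (each doubly-bonded ring atom is sp² with one p-orbital electron; each =N– nitrogen is pyridine-type (lone pair in the sp² plane, one electron in the p orbital)); the conjugation is uninterrupted.
Counting π electrons: 4 × 2 = 8 from the 4 double-bond units.
A 4n π count (8, n = 2) in a planar conjugated ring means antiaromatic.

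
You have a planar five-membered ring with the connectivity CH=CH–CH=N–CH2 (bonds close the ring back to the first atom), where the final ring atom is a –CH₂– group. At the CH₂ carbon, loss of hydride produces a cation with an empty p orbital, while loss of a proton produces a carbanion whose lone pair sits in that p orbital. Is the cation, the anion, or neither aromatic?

Once that carbon is sp², every ring atom has a p orbital and both ions are fully conjugated.
Cation: 2 × 2 + 0 = 4 π electrons → 4(1), antiaromatic.
Anion: 2 × 2 + 2 = 6 π electrons → 4(1)+2, aromatic.

The anion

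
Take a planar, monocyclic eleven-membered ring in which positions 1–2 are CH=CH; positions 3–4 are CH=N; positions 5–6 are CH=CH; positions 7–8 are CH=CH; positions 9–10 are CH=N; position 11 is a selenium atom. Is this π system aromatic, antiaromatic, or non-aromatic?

Check conjugation: every atom in a ring double bond is sp² and brings one electron to the p orbital; each =N– nitrogen is pyridine-type (lone pair in the sp² plane, one electron in the p orbital); the selenium donates one lone pair from its p orbital — every position has a p orbital, so the cyclic π system is continuous.
Counting π electrons: 5 × 2 = 10 from the double-bond units + 2 from the Se atom = 12.
12 is a 4n count (n = 3), so the planar conjugated ring is antiaromatic.

Antiaromatic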